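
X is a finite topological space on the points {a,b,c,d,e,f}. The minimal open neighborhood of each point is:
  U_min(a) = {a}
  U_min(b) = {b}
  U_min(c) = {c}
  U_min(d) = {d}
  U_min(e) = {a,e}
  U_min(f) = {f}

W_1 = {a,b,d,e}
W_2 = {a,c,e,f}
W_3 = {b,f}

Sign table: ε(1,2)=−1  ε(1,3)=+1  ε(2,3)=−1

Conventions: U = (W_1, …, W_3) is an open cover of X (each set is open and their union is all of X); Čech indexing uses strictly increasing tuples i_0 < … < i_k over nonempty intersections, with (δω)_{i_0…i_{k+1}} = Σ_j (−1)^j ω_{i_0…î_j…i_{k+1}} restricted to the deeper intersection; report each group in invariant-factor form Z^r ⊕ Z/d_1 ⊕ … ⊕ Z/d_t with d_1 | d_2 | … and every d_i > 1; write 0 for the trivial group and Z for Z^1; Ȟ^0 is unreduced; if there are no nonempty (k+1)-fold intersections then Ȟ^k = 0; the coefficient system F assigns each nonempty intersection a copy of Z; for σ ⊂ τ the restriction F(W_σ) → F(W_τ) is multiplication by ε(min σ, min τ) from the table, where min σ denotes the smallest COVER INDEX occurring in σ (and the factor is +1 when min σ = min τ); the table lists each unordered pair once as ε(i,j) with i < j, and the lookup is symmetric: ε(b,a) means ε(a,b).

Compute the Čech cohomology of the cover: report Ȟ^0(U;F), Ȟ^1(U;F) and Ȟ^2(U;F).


intersection data:
  W12={a,e} W13={b} W23={f}
C dims 3,3; δ0: rk 2, SNF 1^2
Ȟ^0 = (3 − 2) − 0 = 1, so Ȟ^0 ≅ Z
Ȟ^1 = (3 − 0) − 2 = 1, so Ȟ^1 ≅ Z
Ȟ^2 = (0 − 0) − 0 = 0, so Ȟ^2 ≅ 0

Ȟ^0 = Z, Ȟ^1 = Z and Ȟ^2 = 0


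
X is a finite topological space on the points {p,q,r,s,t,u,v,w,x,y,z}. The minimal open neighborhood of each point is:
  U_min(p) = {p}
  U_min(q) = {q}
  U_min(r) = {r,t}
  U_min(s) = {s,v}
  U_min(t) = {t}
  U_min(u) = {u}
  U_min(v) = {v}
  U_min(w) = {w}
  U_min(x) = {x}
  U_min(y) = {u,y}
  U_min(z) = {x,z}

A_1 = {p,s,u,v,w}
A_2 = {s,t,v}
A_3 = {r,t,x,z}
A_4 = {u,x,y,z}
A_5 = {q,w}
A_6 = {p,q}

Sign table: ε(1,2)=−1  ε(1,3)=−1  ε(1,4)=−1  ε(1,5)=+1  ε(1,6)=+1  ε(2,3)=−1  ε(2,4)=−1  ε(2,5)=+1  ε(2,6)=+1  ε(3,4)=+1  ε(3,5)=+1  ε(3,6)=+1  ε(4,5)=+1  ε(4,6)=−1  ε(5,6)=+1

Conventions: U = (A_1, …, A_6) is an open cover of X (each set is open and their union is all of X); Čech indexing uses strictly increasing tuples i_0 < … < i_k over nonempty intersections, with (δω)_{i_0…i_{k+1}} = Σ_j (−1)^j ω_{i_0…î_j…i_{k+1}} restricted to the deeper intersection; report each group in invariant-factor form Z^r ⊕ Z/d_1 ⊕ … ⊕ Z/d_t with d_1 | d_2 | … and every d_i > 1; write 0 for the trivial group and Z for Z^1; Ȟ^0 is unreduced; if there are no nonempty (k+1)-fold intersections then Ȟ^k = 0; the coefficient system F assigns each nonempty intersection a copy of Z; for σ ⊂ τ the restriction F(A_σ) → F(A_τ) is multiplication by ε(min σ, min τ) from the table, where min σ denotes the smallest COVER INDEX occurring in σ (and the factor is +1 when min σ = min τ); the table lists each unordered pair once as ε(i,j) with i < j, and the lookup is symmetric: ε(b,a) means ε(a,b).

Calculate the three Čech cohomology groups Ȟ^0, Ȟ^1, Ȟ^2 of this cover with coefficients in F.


cover nerve:
  A12={s,v} A14={u} A15={w} A16={p} A23={t} A34={x,z} A56={q}
C dims 6,7; δ0: rk 6, SNF 1^5·2
Ȟ^0: (6−6)−0=0 ⇒ 0
Ȟ^1: (7−0)−6=1 plus torsion [2] ⇒ Z ⊕ Z/2
Ȟ^2: (0−0)−0=0 ⇒ 0

Ȟ^0(U;F) ≅ 0,  Ȟ^1(U;F) ≅ Z ⊕ Z/2,  Ȟ^2(U;F) ≅ 0


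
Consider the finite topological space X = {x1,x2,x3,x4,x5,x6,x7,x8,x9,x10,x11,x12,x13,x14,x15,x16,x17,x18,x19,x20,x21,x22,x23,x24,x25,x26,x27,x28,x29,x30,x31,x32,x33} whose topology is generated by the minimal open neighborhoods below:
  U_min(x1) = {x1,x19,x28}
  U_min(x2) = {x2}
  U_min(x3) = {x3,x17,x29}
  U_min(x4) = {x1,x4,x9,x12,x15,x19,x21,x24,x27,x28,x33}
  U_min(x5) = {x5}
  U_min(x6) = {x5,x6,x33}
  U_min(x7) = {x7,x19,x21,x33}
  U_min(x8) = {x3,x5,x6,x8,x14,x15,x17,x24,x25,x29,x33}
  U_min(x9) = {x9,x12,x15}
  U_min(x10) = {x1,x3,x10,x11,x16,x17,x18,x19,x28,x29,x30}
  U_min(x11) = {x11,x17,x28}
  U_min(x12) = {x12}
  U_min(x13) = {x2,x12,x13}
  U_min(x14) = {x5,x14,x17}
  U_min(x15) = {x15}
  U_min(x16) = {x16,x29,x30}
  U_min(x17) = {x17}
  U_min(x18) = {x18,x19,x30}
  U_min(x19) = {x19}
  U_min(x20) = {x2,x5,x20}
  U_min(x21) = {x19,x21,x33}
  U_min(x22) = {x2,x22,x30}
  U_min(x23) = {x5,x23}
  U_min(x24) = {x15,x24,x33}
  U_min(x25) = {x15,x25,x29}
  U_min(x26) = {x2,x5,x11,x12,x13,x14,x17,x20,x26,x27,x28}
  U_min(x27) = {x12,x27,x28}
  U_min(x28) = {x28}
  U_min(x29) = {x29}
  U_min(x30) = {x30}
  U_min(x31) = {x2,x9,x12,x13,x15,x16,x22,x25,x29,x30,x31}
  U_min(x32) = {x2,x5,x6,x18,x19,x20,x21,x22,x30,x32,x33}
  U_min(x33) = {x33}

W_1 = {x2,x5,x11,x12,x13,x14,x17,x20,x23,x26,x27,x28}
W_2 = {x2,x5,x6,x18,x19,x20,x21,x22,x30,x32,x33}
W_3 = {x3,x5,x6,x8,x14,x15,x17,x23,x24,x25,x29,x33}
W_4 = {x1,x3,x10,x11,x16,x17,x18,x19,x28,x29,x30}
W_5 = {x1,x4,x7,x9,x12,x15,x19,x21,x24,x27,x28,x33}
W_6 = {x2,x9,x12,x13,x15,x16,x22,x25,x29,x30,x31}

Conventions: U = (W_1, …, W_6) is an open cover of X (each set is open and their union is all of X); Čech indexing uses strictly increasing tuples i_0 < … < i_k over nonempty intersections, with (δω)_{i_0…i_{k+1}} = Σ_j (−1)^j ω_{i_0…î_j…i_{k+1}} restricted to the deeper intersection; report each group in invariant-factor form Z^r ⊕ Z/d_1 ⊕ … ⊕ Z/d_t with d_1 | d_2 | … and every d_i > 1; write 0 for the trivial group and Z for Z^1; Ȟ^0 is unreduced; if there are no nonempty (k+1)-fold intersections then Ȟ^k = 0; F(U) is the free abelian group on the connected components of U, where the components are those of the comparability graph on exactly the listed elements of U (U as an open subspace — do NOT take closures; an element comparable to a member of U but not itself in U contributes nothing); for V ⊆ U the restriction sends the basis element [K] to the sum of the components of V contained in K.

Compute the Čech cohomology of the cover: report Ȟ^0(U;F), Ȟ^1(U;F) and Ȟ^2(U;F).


intersection data:
  W12={x2,x5,x20} W13={x5,x14,x17,x23} W14={x11,x17,x28} W15={x12,x27,x28} W16={x2,x12,x13} W23={x5,x6,x33} W24={x18,x19,x30} W25={x19,x21,x33} W26={x2,x22,x30} W34={x3,x17,x29} W35={x15,x24,x33} W36={x15,x25,x29} W45={x1,x19,x28} W46={x16,x29,x30} W56={x9,x12,x15}
  W123={x5} W126={x2} W134={x17} W145={x28} W156={x12} W235={x33} W245={x19} W246={x30} W346={x29} W356={x15}
components per intersection:
  W1: {x2,x5,x11,x12,x13,x14,x17,x20,x23,x26,x27,x28}
  W2: {x2,x5,x6,x18,x19,x20,x21,x22,x30,x32,x33}
  W3: {x3,x5,x6,x8,x14,x15,x17,x23,x24,x25,x29,x33}
  W4: {x1,x3,x10,x11,x16,x17,x18,x19,x28,x29,x30}
  W5: {x1,x4,x7,x9,x12,x15,x19,x21,x24,x27,x28,x33}
  W6: {x2,x9,x12,x13,x15,x16,x22,x25,x29,x30,x31}
  W12: {x2,x5,x20}
  W13: {x5,x14,x17,x23}
  W14: {x11,x17,x28}
  W15: {x12,x27,x28}
  W16: {x2,x12,x13}
  W23: {x5,x6,x33}
  W24: {x18,x19,x30}
  W25: {x19,x21,x33}
  W26: {x2,x22,x30}
  W34: {x3,x17,x29}
  W35: {x15,x24,x33}
  W36: {x15,x25,x29}
  W45: {x1,x19,x28}
  W46: {x16,x29,x30}
  W56: {x9,x12,x15}
  W123: {x5}
  W126: {x2}
  W134: {x17}
  W145: {x28}
  W156: {x12}
  W235: {x33}
  W245: {x19}
  W246: {x30}
  W346: {x29}
  W356: {x15}
C dims 6,15,10; δ0: rk 5, SNF 1^5; δ1: rk 10, SNF 1^9·2
Ȟ^0 = (6 − 5) − 0 = 1, so Ȟ^0 ≅ Z
Ȟ^1 = (15 − 10) − 5 = 0, so Ȟ^1 ≅ 0
Ȟ^2 = (10 − 0) − 10 = 0 plus torsion [2], so Ȟ^2 ≅ Z/2

Ȟ^0 = Z; Ȟ^1 = 0; Ȟ^2 = Z/2


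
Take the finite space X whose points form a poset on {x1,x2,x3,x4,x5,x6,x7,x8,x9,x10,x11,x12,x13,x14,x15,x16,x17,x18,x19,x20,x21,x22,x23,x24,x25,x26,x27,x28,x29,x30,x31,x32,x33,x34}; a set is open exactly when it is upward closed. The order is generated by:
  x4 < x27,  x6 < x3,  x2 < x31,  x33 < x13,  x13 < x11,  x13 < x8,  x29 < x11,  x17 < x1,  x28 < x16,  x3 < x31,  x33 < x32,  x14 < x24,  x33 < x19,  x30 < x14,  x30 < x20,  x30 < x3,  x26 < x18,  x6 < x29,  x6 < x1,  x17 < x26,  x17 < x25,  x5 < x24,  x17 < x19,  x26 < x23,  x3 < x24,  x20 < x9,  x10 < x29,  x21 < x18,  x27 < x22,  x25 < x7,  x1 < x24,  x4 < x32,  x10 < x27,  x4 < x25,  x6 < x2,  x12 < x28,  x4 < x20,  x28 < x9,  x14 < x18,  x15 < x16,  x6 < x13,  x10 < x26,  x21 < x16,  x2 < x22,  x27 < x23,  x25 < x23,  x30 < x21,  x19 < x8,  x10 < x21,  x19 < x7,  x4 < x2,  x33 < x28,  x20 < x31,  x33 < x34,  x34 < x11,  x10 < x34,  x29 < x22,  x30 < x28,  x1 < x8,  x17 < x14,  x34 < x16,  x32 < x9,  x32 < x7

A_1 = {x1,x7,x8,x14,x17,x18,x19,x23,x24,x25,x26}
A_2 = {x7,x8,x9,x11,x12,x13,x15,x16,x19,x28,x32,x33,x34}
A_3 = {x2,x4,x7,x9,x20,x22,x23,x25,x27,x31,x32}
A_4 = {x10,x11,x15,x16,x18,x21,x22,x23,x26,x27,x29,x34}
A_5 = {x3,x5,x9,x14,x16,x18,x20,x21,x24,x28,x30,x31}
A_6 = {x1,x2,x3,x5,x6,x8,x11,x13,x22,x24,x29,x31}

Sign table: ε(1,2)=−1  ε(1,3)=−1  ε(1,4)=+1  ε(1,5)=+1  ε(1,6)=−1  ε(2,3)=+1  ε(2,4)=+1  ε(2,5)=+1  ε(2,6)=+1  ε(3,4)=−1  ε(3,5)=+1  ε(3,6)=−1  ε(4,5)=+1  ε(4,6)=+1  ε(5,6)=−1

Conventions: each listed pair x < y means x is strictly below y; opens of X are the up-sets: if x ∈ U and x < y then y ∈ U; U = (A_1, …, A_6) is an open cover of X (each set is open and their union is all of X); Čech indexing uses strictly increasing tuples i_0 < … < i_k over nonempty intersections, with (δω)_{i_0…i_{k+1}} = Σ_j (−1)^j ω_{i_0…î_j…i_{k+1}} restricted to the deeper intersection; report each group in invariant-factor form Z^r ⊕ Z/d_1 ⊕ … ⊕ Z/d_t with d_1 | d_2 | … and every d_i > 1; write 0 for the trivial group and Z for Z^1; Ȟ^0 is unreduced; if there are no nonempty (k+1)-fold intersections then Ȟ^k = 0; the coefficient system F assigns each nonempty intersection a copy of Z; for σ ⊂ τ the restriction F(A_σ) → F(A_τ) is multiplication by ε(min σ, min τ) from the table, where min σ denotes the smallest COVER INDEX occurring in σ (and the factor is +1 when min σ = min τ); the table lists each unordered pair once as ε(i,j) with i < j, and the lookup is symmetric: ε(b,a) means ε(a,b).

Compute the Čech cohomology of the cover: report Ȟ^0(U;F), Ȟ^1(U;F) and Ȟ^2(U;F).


Ȟ^0 = 0, Ȟ^1 = Z/2 and Ȟ^2 = Z

nerve of the cover:
  A12={x7,x8,x19} A13={x7,x23,x25} A14={x18,x23,x26} A15={x14,x18,x24} A16={x1,x8,x24} A23={x7,x9,x32} A24={x11,x15,x16,x34} A25={x9,x16,x28} A26={x8,x11,x13} A34={x22,x23,x27} A35={x9,x20,x31} A36={x2,x22,x31} A45={x16,x18,x21} A46={x11,x22,x29} A56={x3,x5,x24,x31}
  A123={x7} A126={x8} A134={x23} A145={x18} A156={x24} A235={x9} A245={x16} A246={x11} A346={x22} A356={x31}
C dims 6,15,10; δ0: rk 6, SNF 1^5·2; δ1: rk 9, SNF 1^9
Ȟ^0 = (6 − 6) − 0 = 0, so Ȟ^0 ≅ 0
Ȟ^1 = (15 − 9) − 6 = 0 plus torsion [2], so Ȟ^1 ≅ Z/2
Ȟ^2 = (10 − 0) − 9 = 1, so Ȟ^2 ≅ Z


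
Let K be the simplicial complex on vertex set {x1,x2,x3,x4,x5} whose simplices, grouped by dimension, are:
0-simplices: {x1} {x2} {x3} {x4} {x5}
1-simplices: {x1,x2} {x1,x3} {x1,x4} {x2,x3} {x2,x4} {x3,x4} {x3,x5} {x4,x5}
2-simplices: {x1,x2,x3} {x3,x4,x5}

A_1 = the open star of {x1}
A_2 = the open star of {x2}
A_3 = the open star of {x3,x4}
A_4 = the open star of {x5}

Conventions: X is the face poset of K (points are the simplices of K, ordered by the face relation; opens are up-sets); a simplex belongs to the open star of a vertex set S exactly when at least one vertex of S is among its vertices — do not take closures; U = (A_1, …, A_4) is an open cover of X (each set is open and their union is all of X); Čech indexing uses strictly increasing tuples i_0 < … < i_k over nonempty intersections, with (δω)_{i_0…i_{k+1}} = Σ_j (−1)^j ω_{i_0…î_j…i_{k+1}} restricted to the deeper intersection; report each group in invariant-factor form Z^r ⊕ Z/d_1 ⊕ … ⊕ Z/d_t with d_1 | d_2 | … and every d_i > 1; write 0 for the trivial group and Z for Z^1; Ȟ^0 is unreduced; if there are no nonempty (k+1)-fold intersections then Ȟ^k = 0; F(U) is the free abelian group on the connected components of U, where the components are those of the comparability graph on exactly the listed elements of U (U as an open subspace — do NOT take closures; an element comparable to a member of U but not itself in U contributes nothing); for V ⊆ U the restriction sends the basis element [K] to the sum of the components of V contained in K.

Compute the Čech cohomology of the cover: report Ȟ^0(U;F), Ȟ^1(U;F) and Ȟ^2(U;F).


nerve simplices:
  A1={{x1},{x1,x2},{x1,x3},{x1,x4},{x1,x2,x3}} A2={{x2},{x1,x2},{x2,x3},{x2,x4},{x1,x2,x3}} A3={{x3},{x4},{x1,x3},{x1,x4},{x2,x3},{x2,x4},{x3,x4},{x3,x5},{x4,x5},{x1,x2,x3},{x3,x4,x5}} A4={{x5},{x3,x5},{x4,x5},{x3,x4,x5}}
  A12={{x1,x2},{x1,x2,x3}} A13={{x1,x3},{x1,x4},{x1,x2,x3}} A23={{x2,x3},{x2,x4},{x1,x2,x3}} A34={{x3,x5},{x4,x5},{x3,x4,x5}}
  A123={{x1,x2,x3}}
components per intersection:
  A1: {{x1},{x1,x2},{x1,x3},{x1,x4},{x1,x2,x3}}
  A2: {{x2},{x1,x2},{x2,x3},{x2,x4},{x1,x2,x3}}
  A3: {{x3},{x4},{x1,x3},{x1,x4},{x2,x3},{x2,x4},{x3,x4},{x3,x5},{x4,x5},{x1,x2,x3},{x3,x4,x5}}
  A4: {{x5},{x3,x5},{x4,x5},{x3,x4,x5}}
  A12: {{x1,x2},{x1,x2,x3}}
  A13: {{x1,x3},{x1,x2,x3}} {{x1,x4}}
  A23: {{x2,x3},{x1,x2,x3}} {{x2,x4}}
  A34: {{x3,x5},{x4,x5},{x3,x4,x5}}
  A123: {{x1,x2,x3}}
C dims 4,6,1; δ0: rk 3, SNF 1^3; δ1: rk 1, SNF 1^1
degree 0: 4−3−0 = 1 → Ȟ^0 ≅ Z
degree 1: 6−1−3 = 2 → Ȟ^1 ≅ Z^2
degree 2: 1−0−1 = 0 → Ȟ^2 ≅ 0

Ȟ^0 = Z, Ȟ^1 = Z^2 and Ȟ^2 = 0


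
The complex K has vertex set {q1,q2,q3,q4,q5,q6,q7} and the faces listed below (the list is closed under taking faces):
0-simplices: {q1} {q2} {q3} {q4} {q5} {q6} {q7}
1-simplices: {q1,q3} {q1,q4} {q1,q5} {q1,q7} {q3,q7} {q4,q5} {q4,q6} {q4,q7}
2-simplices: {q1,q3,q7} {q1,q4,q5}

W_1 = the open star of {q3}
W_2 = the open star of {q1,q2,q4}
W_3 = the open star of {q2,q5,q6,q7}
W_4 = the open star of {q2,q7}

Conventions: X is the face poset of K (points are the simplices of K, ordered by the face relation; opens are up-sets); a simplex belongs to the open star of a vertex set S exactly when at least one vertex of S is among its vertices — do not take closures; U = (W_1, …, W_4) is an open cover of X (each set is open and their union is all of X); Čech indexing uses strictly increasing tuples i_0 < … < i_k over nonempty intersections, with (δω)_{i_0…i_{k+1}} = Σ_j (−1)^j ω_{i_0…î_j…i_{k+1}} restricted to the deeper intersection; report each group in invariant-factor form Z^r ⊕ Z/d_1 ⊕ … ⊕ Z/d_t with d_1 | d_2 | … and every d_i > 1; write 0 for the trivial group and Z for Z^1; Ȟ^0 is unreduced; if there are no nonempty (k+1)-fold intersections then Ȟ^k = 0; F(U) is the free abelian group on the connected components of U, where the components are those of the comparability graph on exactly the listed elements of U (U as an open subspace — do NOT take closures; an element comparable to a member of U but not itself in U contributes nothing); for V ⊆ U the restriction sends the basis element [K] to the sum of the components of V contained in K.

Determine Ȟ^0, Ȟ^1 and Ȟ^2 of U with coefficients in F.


nerve simplices:
  W1={{q3},{q1,q3},{q3,q7},{q1,q3,q7}} W2={{q1},{q2},{q4},{q1,q3},{q1,q4},{q1,q5},{q1,q7},{q4,q5},{q4,q6},{q4,q7},{q1,q3,q7},{q1,q4,q5}} W3={{q2},{q5},{q6},{q7},{q1,q5},{q1,q7},{q3,q7},{q4,q5},{q4,q6},{q4,q7},{q1,q3,q7},{q1,q4,q5}} W4={{q2},{q7},{q1,q7},{q3,q7},{q4,q7},{q1,q3,q7}}
  W12={{q1,q3},{q1,q3,q7}} W13={{q3,q7},{q1,q3,q7}} W14={{q3,q7},{q1,q3,q7}} W23={{q2},{q1,q5},{q1,q7},{q4,q5},{q4,q6},{q4,q7},{q1,q3,q7},{q1,q4,q5}} W24={{q2},{q1,q7},{q4,q7},{q1,q3,q7}} W34={{q2},{q7},{q1,q7},{q3,q7},{q4,q7},{q1,q3,q7}}
  W123={{q1,q3,q7}} W124={{q1,q3,q7}} W134={{q3,q7},{q1,q3,q7}} W234={{q2},{q1,q7},{q4,q7},{q1,q3,q7}}
  W1234={{q1,q3,q7}}
components per intersection:
  W1: {{q3},{q1,q3},{q3,q7},{q1,q3,q7}}
  W2: {{q1},{q4},{q1,q3},{q1,q4},{q1,q5},{q1,q7},{q4,q5},{q4,q6},{q4,q7},{q1,q3,q7},{q1,q4,q5}} {{q2}}
  W3: {{q2}} {{q5},{q1,q5},{q4,q5},{q1,q4,q5}} {{q6},{q4,q6}} {{q7},{q1,q7},{q3,q7},{q4,q7},{q1,q3,q7}}
  W4: {{q2}} {{q7},{q1,q7},{q3,q7},{q4,q7},{q1,q3,q7}}
  W12: {{q1,q3},{q1,q3,q7}}
  W13: {{q3,q7},{q1,q3,q7}}
  W14: {{q3,q7},{q1,q3,q7}}
  W23: {{q2}} {{q1,q5},{q4,q5},{q1,q4,q5}} {{q1,q7},{q1,q3,q7}} {{q4,q6}} {{q4,q7}}
  W24: {{q2}} {{q1,q7},{q1,q3,q7}} {{q4,q7}}
  W34: {{q2}} {{q7},{q1,q7},{q3,q7},{q4,q7},{q1,q3,q7}}
  W123: {{q1,q3,q7}}
  W124: {{q1,q3,q7}}
  W134: {{q3,q7},{q1,q3,q7}}
  W234: {{q2}} {{q1,q7},{q1,q3,q7}} {{q4,q7}}
  W1234: {{q1,q3,q7}}
C dims 9,13,6,1; δ0: rk 7, SNF 1^7; δ1: rk 5, SNF 1^5; δ2: rk 1, SNF 1^1
degree 0: 9−7−0 = 2 → Ȟ^0 ≅ Z^2
degree 1: 13−5−7 = 1 → Ȟ^1 ≅ Z
degree 2: 6−1−5 = 0 → Ȟ^2 ≅ 0

Ȟ^0 ≅ Z^2; Ȟ^1 ≅ Z; Ȟ^2 ≅ 0


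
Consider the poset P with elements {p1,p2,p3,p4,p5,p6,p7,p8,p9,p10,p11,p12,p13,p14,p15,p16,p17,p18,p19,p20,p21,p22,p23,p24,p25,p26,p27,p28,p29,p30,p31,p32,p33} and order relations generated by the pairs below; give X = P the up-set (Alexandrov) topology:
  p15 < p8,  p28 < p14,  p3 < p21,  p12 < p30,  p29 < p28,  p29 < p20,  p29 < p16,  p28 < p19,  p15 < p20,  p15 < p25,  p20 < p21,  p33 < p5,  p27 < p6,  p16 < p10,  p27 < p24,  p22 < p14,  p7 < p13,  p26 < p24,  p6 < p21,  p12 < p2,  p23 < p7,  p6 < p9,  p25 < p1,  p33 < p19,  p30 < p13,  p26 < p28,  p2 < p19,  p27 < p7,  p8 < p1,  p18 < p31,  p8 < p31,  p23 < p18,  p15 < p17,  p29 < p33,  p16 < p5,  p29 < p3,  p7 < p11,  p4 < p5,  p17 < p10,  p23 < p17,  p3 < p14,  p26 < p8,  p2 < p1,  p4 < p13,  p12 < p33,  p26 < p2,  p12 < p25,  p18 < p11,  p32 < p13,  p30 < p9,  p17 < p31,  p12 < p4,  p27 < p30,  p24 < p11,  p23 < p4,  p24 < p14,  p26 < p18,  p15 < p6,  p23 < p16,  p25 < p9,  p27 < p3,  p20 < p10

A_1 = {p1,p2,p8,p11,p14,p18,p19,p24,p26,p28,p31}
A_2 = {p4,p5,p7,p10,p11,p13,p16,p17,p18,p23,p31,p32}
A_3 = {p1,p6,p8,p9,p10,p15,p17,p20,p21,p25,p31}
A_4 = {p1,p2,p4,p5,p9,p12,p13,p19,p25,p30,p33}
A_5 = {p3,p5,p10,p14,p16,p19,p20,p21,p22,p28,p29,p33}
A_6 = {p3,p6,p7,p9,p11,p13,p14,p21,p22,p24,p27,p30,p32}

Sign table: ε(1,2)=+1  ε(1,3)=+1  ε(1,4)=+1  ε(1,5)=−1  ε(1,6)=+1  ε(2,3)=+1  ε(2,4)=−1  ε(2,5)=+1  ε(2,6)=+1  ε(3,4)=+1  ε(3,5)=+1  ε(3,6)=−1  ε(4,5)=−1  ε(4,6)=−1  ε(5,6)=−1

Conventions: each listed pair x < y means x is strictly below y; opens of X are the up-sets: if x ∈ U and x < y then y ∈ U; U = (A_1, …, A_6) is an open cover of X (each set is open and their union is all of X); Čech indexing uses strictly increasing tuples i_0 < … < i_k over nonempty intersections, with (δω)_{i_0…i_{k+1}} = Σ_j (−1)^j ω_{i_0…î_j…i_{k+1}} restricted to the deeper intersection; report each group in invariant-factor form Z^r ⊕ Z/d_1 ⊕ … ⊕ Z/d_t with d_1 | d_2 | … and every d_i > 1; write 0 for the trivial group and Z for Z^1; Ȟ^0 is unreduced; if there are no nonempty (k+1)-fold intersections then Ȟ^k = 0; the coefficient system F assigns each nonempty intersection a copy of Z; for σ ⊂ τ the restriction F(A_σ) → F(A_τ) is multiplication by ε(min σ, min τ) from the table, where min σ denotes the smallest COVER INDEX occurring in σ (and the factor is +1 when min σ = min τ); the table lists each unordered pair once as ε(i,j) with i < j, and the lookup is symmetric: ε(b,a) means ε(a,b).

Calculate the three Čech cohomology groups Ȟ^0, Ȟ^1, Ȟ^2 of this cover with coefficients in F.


nerve of the cover:
  A12={p11,p18,p31} A13={p1,p8,p31} A14={p1,p2,p19} A15={p14,p19,p28} A16={p11,p14,p24} A23={p10,p17,p31} A24={p4,p5,p13} A25={p5,p10,p16} A26={p7,p11,p13,p32} A34={p1,p9,p25} A35={p10,p20,p21} A36={p6,p9,p21} A45={p5,p19,p33} A46={p9,p13,p30} A56={p3,p14,p21,p22}
  A123={p31} A126={p11} A134={p1} A145={p19} A156={p14} A235={p10} A245={p5} A246={p13} A346={p9} A356={p21}
C dims 6,15,10; δ0: rk 6, SNF 1^5·2; δ1: rk 9, SNF 1^9
Ȟ^0 = (6 − 6) − 0 = 0, so Ȟ^0 ≅ 0
Ȟ^1 = (15 − 9) − 6 = 0 plus torsion [2], so Ȟ^1 ≅ Z/2
Ȟ^2 = (10 − 0) − 9 = 1, so Ȟ^2 ≅ Z

Ȟ^0 ≅ 0; Ȟ^1 ≅ Z/2; Ȟ^2 ≅ Z


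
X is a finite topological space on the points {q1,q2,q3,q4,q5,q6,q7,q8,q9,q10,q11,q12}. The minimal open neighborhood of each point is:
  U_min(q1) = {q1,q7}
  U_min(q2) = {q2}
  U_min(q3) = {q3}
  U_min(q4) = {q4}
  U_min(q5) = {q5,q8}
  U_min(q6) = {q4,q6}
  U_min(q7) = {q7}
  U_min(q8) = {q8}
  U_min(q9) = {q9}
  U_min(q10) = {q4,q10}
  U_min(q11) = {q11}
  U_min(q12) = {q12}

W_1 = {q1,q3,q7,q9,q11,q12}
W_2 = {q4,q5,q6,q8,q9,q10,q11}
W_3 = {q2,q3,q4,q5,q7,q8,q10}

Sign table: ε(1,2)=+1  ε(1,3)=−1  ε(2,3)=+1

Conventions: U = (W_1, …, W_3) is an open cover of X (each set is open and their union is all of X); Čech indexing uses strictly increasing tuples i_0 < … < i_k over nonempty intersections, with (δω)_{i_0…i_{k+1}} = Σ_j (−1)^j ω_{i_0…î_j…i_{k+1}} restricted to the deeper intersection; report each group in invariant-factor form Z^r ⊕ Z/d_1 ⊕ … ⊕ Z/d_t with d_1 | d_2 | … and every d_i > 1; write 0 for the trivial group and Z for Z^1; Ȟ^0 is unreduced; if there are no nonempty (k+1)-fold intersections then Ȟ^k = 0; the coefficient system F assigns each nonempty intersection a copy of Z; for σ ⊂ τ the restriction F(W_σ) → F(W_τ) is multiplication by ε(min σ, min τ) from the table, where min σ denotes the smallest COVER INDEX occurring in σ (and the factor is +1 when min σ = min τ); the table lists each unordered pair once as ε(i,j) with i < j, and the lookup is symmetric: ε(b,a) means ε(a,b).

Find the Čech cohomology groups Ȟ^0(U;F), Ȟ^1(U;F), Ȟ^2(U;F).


cover nerve:
  W12={q9,q11} W13={q3,q7} W23={q4,q5,q8,q10}
C dims 3,3; δ0: rk 3, SNF 1^2·2
Ȟ^0: (3−3)−0=0 ⇒ 0
Ȟ^1: (3−0)−3=0 plus torsion [2] ⇒ Z/2
Ȟ^2: (0−0)−0=0 ⇒ 0

Ȟ^0 = 0, Ȟ^1 = Z/2 and Ȟ^2 = 0


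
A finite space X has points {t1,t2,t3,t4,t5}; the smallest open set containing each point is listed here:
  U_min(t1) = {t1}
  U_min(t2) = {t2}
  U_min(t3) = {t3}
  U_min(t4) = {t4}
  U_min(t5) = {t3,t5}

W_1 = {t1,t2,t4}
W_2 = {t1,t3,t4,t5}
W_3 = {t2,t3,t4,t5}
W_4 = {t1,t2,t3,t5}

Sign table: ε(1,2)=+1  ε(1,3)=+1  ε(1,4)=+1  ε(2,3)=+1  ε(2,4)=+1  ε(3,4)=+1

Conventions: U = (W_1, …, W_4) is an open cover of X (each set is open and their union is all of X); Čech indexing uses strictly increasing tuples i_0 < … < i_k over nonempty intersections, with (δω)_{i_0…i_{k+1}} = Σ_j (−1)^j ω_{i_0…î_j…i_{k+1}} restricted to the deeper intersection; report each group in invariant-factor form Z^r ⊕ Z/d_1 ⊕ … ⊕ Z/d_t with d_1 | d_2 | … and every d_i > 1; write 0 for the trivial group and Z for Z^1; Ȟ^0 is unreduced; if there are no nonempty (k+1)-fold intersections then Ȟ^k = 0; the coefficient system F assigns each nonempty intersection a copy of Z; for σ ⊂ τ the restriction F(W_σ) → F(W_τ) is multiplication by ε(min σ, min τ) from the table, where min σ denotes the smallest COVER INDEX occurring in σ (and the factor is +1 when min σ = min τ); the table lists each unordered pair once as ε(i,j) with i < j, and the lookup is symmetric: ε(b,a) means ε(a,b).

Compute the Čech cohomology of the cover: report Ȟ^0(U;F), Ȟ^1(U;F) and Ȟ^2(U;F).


Ȟ^0(U;F) ≅ Z; Ȟ^1(U;F) ≅ 0; Ȟ^2(U;F) ≅ Z

cover nerve:
  W12={t1,t4} W13={t2,t4} W14={t1,t2} W23={t3,t4,t5} W24={t1,t3,t5} W34={t2,t3,t5}
  W123={t4} W124={t1} W134={t2} W234={t3,t5}
C dims 4,6,4; δ0: rk 3, SNF 1^3; δ1: rk 3, SNF 1^3
Ȟ^0: (4−3)−0=1 ⇒ Z
Ȟ^1: (6−3)−3=0 ⇒ 0
Ȟ^2: (4−0)−3=1 ⇒ Z


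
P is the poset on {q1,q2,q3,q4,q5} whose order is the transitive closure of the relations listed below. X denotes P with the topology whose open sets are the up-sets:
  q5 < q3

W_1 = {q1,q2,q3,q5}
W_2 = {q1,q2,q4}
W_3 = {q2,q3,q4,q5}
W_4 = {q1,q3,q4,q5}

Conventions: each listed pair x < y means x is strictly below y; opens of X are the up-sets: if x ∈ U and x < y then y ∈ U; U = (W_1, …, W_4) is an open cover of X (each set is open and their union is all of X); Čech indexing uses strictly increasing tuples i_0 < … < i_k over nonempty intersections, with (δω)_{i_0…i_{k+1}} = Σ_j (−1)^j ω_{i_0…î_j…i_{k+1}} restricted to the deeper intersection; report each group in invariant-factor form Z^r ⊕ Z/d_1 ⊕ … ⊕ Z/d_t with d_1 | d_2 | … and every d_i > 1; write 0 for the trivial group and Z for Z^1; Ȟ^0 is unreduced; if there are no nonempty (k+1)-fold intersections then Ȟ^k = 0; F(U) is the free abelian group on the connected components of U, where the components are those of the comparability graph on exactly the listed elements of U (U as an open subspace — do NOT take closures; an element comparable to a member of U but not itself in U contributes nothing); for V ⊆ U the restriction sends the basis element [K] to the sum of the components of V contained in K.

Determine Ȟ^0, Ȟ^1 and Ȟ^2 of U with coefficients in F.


nonempty overlaps:
  W12={q1,q2} W13={q2,q3,q5} W14={q1,q3,q5} W23={q2,q4} W24={q1,q4} W34={q3,q4,q5}
  W123={q2} W124={q1} W134={q3,q5} W234={q4}
components per intersection:
  W1: {q1} {q2} {q3,q5}
  W2: {q1} {q2} {q4}
  W3: {q2} {q3,q5} {q4}
  W4: {q1} {q3,q5} {q4}
  W12: {q1} {q2}
  W13: {q2} {q3,q5}
  W14: {q1} {q3,q5}
  W23: {q2} {q4}
  W24: {q1} {q4}
  W34: {q3,q5} {q4}
  W123: {q2}
  W124: {q1}
  W134: {q3,q5}
  W234: {q4}
C dims 12,12,4; δ0: rk 8, SNF 1^8; δ1: rk 4, SNF 1^4
degree 0: 12−8−0 = 4 → Ȟ^0 ≅ Z^4
degree 1: 12−4−8 = 0 → Ȟ^1 ≅ 0
degree 2: 4−0−4 = 0 → Ȟ^2 ≅ 0

Ȟ^0 = Z^4, Ȟ^1 = 0 and Ȟ^2 = 0


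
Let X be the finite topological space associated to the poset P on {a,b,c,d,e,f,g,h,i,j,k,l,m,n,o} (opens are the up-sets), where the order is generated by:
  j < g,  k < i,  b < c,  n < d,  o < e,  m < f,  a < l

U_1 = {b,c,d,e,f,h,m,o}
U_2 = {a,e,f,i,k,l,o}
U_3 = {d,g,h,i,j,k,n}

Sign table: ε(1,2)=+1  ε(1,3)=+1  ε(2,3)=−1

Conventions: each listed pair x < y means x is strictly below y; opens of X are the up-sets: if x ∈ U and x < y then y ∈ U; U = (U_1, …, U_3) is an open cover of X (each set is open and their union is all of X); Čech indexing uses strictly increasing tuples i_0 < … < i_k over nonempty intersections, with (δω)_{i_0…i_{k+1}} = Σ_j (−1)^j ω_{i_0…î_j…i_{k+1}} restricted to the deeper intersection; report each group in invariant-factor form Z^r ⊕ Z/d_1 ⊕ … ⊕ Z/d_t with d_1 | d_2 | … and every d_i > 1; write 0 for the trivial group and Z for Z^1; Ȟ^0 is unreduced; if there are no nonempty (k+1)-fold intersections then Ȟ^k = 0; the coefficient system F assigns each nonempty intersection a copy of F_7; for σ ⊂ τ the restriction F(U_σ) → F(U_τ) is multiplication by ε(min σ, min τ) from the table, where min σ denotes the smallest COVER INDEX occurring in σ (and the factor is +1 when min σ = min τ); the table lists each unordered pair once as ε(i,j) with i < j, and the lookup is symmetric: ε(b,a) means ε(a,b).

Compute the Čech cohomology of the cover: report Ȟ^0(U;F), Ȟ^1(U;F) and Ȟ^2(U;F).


nonempty overlaps:
  U12={e,f,o} U13={d,h} U23={i,k}
C dims 3,3; δ0: rk_F7 3
degree 0: 3−3−0 = 0 → Ȟ^0 ≅ 0
degree 1: 3−0−3 = 0 → Ȟ^1 ≅ 0
degree 2: 0−0−0 = 0 → Ȟ^2 ≅ 0

Ȟ^0 = 0, Ȟ^1 = 0 and Ȟ^2 = 0


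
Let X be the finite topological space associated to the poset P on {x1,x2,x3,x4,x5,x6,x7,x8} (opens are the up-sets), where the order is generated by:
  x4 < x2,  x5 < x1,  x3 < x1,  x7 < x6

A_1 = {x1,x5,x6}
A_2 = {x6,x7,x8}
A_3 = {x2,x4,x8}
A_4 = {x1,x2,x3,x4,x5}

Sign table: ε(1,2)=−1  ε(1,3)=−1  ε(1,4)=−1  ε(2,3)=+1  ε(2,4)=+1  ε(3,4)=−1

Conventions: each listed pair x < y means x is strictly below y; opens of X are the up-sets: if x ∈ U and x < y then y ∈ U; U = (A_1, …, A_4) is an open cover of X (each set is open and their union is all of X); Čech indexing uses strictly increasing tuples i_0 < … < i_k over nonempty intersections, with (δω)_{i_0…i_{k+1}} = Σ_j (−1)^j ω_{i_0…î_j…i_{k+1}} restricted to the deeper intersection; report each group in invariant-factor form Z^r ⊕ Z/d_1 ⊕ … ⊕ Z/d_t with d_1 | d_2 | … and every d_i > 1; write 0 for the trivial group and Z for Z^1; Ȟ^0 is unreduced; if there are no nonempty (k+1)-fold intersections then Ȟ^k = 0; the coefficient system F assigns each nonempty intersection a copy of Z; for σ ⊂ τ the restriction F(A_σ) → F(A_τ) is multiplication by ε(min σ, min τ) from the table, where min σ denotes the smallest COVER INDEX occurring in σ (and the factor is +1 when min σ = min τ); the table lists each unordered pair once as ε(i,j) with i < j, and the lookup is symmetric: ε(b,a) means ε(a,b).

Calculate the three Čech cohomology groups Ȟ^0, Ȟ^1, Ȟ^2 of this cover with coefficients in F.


Ȟ^0(U;F) ≅ 0, Ȟ^1(U;F) ≅ Z/2, Ȟ^2(U;F) ≅ 0

nerve simplices:
  A12={x6} A14={x1,x5} A23={x8} A34={x2,x4}
C dims 4,4; δ0: rk 4, SNF 1^3·2
degree 0: 4−4−0 = 0 → Ȟ^0 ≅ 0
degree 1: 4−0−4 = 0 plus torsion [2] → Ȟ^1 ≅ Z/2
degree 2: 0−0−0 = 0 → Ȟ^2 ≅ 0


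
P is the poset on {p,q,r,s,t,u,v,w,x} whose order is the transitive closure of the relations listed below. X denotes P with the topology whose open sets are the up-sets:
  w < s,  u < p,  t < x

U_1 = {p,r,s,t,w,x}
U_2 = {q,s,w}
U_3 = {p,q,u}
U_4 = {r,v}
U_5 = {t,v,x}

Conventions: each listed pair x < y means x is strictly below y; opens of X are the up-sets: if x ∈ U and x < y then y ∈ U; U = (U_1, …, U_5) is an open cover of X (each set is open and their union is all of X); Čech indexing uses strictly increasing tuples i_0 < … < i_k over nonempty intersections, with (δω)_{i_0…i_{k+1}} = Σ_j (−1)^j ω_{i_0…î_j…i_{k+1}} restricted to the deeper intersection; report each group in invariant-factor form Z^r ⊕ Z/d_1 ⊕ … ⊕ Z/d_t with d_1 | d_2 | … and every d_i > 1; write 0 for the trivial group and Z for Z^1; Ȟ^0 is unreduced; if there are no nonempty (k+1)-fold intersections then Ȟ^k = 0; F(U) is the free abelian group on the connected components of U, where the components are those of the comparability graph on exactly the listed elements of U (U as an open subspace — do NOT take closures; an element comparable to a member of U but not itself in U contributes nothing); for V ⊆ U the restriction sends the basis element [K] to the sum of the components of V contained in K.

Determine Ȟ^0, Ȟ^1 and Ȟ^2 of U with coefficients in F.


nonempty intersections:
  U12={s,w} U13={p} U14={r} U15={t,x} U23={q} U45={v}
components per intersection:
  U1: {p} {r} {s,w} {t,x}
  U2: {q} {s,w}
  U3: {p,u} {q}
  U4: {r} {v}
  U5: {t,x} {v}
  U12: {s,w}
  U13: {p}
  U14: {r}
  U15: {t,x}
  U23: {q}
  U45: {v}
C dims 12,6; δ0: rk 6, SNF 1^6
Ȟ^0: (12−6)−0=6 ⇒ Z^6
Ȟ^1: (6−0)−6=0 ⇒ 0
Ȟ^2: (0−0)−0=0 ⇒ 0

Ȟ^0(U;F) ≅ Z^6,  Ȟ^1(U;F) ≅ 0,  Ȟ^2(U;F) ≅ 0


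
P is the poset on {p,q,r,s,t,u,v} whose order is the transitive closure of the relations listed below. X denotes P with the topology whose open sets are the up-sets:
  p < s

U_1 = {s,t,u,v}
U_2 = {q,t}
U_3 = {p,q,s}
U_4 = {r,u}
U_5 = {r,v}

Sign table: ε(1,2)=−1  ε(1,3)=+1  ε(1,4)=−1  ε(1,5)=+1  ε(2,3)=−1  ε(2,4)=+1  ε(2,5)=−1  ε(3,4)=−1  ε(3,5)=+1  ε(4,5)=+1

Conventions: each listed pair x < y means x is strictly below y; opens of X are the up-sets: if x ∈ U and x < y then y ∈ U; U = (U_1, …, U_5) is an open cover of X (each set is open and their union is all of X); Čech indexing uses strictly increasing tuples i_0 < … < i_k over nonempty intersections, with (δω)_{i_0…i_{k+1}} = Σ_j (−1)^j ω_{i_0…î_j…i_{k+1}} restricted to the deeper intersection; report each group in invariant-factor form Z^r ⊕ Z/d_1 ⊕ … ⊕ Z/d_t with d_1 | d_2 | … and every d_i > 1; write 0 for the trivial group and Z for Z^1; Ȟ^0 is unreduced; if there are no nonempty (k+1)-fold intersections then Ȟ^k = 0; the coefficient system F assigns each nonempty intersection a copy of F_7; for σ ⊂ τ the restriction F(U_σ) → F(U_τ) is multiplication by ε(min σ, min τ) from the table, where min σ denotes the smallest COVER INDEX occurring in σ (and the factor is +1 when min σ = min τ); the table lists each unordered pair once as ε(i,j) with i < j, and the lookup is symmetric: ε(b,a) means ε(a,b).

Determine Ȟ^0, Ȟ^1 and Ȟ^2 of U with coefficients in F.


Ȟ^0 = 0,  Ȟ^1 = Z/7,  Ȟ^2 = 0

nonempty intersections:
  U12={t} U13={s} U14={u} U15={v} U23={q} U45={r}
C dims 5,6; δ0: rk_F7 5
Ȟ^0: (5−5)−0=0 ⇒ 0
Ȟ^1: (6−0)−5=1 ⇒ Z/7
Ȟ^2: (0−0)−0=0 ⇒ 0


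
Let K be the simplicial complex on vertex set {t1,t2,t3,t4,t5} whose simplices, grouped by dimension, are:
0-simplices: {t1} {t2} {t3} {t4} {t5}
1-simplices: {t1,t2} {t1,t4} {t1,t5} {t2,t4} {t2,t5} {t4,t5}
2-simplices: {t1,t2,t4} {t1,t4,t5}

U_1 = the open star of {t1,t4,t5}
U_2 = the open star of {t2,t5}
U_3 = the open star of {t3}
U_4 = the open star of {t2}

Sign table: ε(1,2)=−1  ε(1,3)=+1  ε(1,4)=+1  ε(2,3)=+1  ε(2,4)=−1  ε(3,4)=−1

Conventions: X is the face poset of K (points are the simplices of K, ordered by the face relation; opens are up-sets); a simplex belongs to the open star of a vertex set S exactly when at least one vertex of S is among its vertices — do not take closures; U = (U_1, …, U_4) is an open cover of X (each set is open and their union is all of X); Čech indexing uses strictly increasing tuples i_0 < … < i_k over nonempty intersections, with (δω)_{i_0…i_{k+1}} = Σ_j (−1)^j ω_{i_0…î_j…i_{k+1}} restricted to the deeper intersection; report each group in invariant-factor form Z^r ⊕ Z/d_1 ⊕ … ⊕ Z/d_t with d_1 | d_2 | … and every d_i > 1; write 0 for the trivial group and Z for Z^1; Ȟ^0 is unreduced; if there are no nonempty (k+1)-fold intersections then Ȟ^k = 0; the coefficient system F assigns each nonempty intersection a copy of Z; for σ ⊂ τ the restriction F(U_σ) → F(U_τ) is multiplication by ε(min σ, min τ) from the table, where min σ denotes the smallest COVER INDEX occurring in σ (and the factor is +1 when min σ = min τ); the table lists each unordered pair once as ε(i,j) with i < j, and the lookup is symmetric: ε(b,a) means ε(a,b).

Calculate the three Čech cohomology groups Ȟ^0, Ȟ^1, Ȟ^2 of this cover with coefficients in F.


intersection data:
  U1={{t1},{t4},{t5},{t1,t2},{t1,t4},{t1,t5},{t2,t4},{t2,t5},{t4,t5},{t1,t2,t4},{t1,t4,t5}} U2={{t2},{t5},{t1,t2},{t1,t5},{t2,t4},{t2,t5},{t4,t5},{t1,t2,t4},{t1,t4,t5}} U3={{t3}} U4={{t2},{t1,t2},{t2,t4},{t2,t5},{t1,t2,t4}}
  U12={{t5},{t1,t2},{t1,t5},{t2,t4},{t2,t5},{t4,t5},{t1,t2,t4},{t1,t4,t5}} U14={{t1,t2},{t2,t4},{t2,t5},{t1,t2,t4}} U24={{t2},{t1,t2},{t2,t4},{t2,t5},{t1,t2,t4}}
  U124={{t1,t2},{t2,t4},{t2,t5},{t1,t2,t4}}
C dims 4,3,1; δ0: rk 2, SNF 1^2; δ1: rk 1, SNF 1^1
Ȟ^0 = (4 − 2) − 0 = 2, so Ȟ^0 ≅ Z^2
Ȟ^1 = (3 − 1) − 2 = 0, so Ȟ^1 ≅ 0
Ȟ^2 = (1 − 0) − 1 = 0, so Ȟ^2 ≅ 0

Ȟ^0 = Z^2; Ȟ^1 = 0; Ȟ^2 = 0


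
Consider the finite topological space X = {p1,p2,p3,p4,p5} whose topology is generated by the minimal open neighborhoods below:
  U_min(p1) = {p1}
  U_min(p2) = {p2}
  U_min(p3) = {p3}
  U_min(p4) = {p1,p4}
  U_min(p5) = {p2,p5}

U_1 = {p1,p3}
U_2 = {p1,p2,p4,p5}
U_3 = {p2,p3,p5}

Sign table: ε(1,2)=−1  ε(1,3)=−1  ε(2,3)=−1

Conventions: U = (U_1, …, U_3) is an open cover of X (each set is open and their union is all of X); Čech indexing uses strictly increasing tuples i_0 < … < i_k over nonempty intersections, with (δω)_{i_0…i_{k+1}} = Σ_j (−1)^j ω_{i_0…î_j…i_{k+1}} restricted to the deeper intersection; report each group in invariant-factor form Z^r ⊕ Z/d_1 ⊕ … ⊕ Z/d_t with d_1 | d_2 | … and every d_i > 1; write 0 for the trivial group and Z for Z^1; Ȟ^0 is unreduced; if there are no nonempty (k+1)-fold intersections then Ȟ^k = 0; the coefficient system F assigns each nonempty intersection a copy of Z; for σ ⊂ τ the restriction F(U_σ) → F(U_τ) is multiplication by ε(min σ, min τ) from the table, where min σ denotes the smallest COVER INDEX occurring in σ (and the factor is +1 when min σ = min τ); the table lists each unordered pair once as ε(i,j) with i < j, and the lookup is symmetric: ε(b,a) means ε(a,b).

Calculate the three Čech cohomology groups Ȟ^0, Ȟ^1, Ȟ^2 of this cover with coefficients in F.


Ȟ^0 ≅ 0,  Ȟ^1 ≅ Z/2,  Ȟ^2 ≅ 0

cover nerve:
  U12={p1} U13={p3} U23={p2,p5}
C dims 3,3; δ0: rk 3, SNF 1^2·2
Ȟ^0: (3−3)−0=0 ⇒ 0
Ȟ^1: (3−0)−3=0 plus torsion [2] ⇒ Z/2
Ȟ^2: (0−0)−0=0 ⇒ 0


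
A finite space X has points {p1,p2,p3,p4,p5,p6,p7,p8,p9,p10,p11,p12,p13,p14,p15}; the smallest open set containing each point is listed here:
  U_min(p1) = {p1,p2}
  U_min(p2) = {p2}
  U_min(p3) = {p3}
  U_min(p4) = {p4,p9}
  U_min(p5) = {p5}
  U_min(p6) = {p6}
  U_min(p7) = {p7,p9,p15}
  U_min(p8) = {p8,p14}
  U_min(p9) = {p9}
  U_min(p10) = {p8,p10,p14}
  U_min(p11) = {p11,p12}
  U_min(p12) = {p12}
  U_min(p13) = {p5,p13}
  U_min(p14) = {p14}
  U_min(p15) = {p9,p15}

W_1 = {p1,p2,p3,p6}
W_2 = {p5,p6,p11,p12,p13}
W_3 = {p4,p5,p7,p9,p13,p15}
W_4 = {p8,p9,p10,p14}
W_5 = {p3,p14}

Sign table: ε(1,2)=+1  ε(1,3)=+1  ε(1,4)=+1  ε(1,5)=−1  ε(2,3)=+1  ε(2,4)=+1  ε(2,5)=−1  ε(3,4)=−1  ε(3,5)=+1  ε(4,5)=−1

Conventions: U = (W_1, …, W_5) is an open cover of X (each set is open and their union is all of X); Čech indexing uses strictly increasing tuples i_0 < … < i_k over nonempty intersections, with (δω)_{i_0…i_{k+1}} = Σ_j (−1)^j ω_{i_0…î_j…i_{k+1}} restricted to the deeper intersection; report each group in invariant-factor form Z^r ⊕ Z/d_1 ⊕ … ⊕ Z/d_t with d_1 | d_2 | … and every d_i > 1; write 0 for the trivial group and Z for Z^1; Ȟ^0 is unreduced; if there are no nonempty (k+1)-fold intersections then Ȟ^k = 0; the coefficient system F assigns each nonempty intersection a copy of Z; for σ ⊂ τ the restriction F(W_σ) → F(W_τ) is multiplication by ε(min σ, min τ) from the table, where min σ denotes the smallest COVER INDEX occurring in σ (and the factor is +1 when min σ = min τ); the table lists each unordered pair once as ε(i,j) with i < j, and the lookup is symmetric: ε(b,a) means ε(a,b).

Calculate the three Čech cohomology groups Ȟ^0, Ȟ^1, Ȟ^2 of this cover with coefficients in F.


intersection data:
  W12={p6} W15={p3} W23={p5,p13} W34={p9} W45={p14}
C dims 5,5; δ0: rk 5, SNF 1^4·2
Ȟ^0 = (5 − 5) − 0 = 0, so Ȟ^0 ≅ 0
Ȟ^1 = (5 − 0) − 5 = 0 plus torsion [2], so Ȟ^1 ≅ Z/2
Ȟ^2 = (0 − 0) − 0 = 0, so Ȟ^2 ≅ 0

Ȟ^0(U;F) ≅ 0; Ȟ^1(U;F) ≅ Z/2; Ȟ^2(U;F) ≅ 0


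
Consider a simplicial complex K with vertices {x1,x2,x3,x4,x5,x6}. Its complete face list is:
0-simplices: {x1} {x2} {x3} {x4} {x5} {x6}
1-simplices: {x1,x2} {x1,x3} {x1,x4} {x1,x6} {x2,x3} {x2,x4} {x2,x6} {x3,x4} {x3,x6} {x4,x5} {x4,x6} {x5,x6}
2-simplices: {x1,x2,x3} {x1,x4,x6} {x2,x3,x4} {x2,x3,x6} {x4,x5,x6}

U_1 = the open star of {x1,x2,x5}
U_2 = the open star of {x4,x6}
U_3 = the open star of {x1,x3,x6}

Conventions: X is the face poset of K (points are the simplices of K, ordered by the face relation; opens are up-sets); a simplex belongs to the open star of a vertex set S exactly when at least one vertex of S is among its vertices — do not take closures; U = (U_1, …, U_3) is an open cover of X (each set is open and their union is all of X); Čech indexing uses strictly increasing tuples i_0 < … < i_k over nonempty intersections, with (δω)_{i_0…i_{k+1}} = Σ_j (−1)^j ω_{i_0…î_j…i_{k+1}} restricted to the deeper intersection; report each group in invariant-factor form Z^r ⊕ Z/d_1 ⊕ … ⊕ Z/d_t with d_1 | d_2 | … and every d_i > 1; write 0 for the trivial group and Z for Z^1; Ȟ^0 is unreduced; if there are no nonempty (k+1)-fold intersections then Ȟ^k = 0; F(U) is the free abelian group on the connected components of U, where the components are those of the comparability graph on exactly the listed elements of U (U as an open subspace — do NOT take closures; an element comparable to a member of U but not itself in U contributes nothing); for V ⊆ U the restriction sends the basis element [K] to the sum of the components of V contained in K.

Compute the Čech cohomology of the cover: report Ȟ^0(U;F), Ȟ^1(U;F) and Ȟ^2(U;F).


Ȟ^0(U;F) ≅ Z, Ȟ^1(U;F) ≅ Z and Ȟ^2(U;F) ≅ 0

nerve of the cover:
  U1={{x1},{x2},{x5},{x1,x2},{x1,x3},{x1,x4},{x1,x6},{x2,x3},{x2,x4},{x2,x6},{x4,x5},{x5,x6},{x1,x2,x3},{x1,x4,x6},{x2,x3,x4},{x2,x3,x6},{x4,x5,x6}} U2={{x4},{x6},{x1,x4},{x1,x6},{x2,x4},{x2,x6},{x3,x4},{x3,x6},{x4,x5},{x4,x6},{x5,x6},{x1,x4,x6},{x2,x3,x4},{x2,x3,x6},{x4,x5,x6}} U3={{x1},{x3},{x6},{x1,x2},{x1,x3},{x1,x4},{x1,x6},{x2,x3},{x2,x6},{x3,x4},{x3,x6},{x4,x6},{x5,x6},{x1,x2,x3},{x1,x4,x6},{x2,x3,x4},{x2,x3,x6},{x4,x5,x6}}
  U12={{x1,x4},{x1,x6},{x2,x4},{x2,x6},{x4,x5},{x5,x6},{x1,x4,x6},{x2,x3,x4},{x2,x3,x6},{x4,x5,x6}} U13={{x1},{x1,x2},{x1,x3},{x1,x4},{x1,x6},{x2,x3},{x2,x6},{x5,x6},{x1,x2,x3},{x1,x4,x6},{x2,x3,x4},{x2,x3,x6},{x4,x5,x6}} U23={{x6},{x1,x4},{x1,x6},{x2,x6},{x3,x4},{x3,x6},{x4,x6},{x5,x6},{x1,x4,x6},{x2,x3,x4},{x2,x3,x6},{x4,x5,x6}}
  U123={{x1,x4},{x1,x6},{x2,x6},{x5,x6},{x1,x4,x6},{x2,x3,x4},{x2,x3,x6},{x4,x5,x6}}
components per intersection:
  U1: {{x1},{x2},{x1,x2},{x1,x3},{x1,x4},{x1,x6},{x2,x3},{x2,x4},{x2,x6},{x1,x2,x3},{x1,x4,x6},{x2,x3,x4},{x2,x3,x6}} {{x5},{x4,x5},{x5,x6},{x4,x5,x6}}
  U2: {{x4},{x6},{x1,x4},{x1,x6},{x2,x4},{x2,x6},{x3,x4},{x3,x6},{x4,x5},{x4,x6},{x5,x6},{x1,x4,x6},{x2,x3,x4},{x2,x3,x6},{x4,x5,x6}}
  U3: {{x1},{x3},{x6},{x1,x2},{x1,x3},{x1,x4},{x1,x6},{x2,x3},{x2,x6},{x3,x4},{x3,x6},{x4,x6},{x5,x6},{x1,x2,x3},{x1,x4,x6},{x2,x3,x4},{x2,x3,x6},{x4,x5,x6}}
  U12: {{x1,x4},{x1,x6},{x1,x4,x6}} {{x2,x4},{x2,x3,x4}} {{x2,x6},{x2,x3,x6}} {{x4,x5},{x5,x6},{x4,x5,x6}}
  U13: {{x1},{x1,x2},{x1,x3},{x1,x4},{x1,x6},{x2,x3},{x2,x6},{x1,x2,x3},{x1,x4,x6},{x2,x3,x4},{x2,x3,x6}} {{x5,x6},{x4,x5,x6}}
  U23: {{x6},{x1,x4},{x1,x6},{x2,x6},{x3,x6},{x4,x6},{x5,x6},{x1,x4,x6},{x2,x3,x6},{x4,x5,x6}} {{x3,x4},{x2,x3,x4}}
  U123: {{x1,x4},{x1,x6},{x1,x4,x6}} {{x2,x6},{x2,x3,x6}} {{x5,x6},{x4,x5,x6}} {{x2,x3,x4}}
C dims 4,8,4; δ0: rk 3, SNF 1^3; δ1: rk 4, SNF 1^4
Ȟ^0 = (4 − 3) − 0 = 1, so Ȟ^0 ≅ Z
Ȟ^1 = (8 − 4) − 3 = 1, so Ȟ^1 ≅ Z
Ȟ^2 = (4 − 0) − 4 = 0, so Ȟ^2 ≅ 0
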